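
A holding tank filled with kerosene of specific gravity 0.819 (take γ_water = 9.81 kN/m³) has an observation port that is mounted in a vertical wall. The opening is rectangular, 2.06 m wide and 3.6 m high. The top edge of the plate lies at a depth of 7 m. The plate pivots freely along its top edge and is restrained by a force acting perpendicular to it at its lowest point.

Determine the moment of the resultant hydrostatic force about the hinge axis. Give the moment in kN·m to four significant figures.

M ≈ 1008 kN·m

γ = 0.819 × 9.81 = 8.03439 kN/m³.
The centroid lies 3.6/2 = 1.8 m below the top edge, so the centroid depth is h_c = 7 + 1.8 = 8.8 m.
A = 2.06 × 3.6 = 7.416 m².
Resultant F = γ·h_c·A = 8.03439 × 8.8 × 7.416 = 524.331 kN.
I_c = b·h³/12 = 2.06 × 3.6³/12 = 8.00928 m⁴.
Centre of pressure: y_p = y_c + I_c/(y_c·A) = 8.8 + 8.00928/(8.8 × 7.416) = 8.8 + 0.122727 = 8.92273 m along the plane.
The resultant acts 1.8 + 0.122727 = 1.92273 m (along the plate) below the hinge at the top edge, so the moment about the hinge is M = F × 1.92273 = 524.331 × 1.92273 = 1008.15 kN·m.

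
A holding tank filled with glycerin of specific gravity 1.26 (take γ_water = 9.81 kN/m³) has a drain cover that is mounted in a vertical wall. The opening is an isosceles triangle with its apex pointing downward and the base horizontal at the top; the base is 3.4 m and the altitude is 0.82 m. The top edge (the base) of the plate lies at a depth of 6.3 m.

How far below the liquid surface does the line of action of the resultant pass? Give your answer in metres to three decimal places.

h_p = 6.579 m

γ = 1.26 × 9.81 = 12.3606 kN/m³.
With the apex down, the centroid sits h/3 = 0.82/3 = 0.273333 m below the base (the top edge), so the centroid depth is h_c = 6.3 + 0.273333 = 6.57333 m.
A = ½ × 3.4 × 0.82 = 1.394 m².
Resultant F = γ·h_c·A = 12.3606 × 6.57333 × 1.394 = 113.263 kN.
I_c = b·h³/36 = 3.4 × 0.82³/36 = 0.0520736 m⁴.
Centre of pressure: y_p = y_c + I_c/(y_c·A) = 6.57333 + 0.0520736/(6.57333 × 1.394) = 6.57333 + 0.00568289 = 6.57901 m along the plane.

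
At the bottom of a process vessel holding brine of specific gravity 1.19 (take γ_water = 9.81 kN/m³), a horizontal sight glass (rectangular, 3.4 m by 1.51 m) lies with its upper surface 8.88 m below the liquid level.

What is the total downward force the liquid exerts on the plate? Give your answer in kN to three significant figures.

γ = 1.19 × 9.81 = 11.6739 kN/m³.
The plate is horizontal, so pressure is uniform at p = γ·h = 11.6739 × 8.88 = 103.664 kN/m².
A = 3.4 × 1.51 = 5.134 m².
F = p·A = 103.664 × 5.134 = 532.211 kN.

F ≈ 532 kN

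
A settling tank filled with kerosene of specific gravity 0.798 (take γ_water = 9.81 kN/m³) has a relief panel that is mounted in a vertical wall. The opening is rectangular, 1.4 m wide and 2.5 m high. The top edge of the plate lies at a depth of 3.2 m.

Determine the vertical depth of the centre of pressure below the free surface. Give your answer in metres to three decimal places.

γ = 0.798 × 9.81 = 7.82838 kN/m³.
The centroid lies 2.5/2 = 1.25 m below the top edge, so the centroid depth is h_c = 3.2 + 1.25 = 4.45 m.
A = 1.4 × 2.5 = 3.5 m².
Resultant F = γ·h_c·A = 7.82838 × 4.45 × 3.5 = 121.927 kN.
I_c = b·h³/12 = 1.4 × 2.5³/12 = 1.82292 m⁴.
Centre of pressure: y_p = y_c + I_c/(y_c·A) = 4.45 + 1.82292/(4.45 × 3.5) = 4.45 + 0.117041 = 4.56704 m along the plane.

h_p = 4.567 m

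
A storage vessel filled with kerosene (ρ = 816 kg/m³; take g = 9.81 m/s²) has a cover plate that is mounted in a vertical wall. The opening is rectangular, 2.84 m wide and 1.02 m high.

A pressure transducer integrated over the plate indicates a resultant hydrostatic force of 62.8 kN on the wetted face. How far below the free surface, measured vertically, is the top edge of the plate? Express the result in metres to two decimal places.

γ = ρg = 816 × 9.81 / 1000 = 8.00496 kN/m³.
A = 2.84 × 1.02 = 2.8968 m².
From F = γ·h_c·A, the centroid depth is h_c = 62.8/(8.00496 × 2.8968) = 2.70821 m.
The centroid lies 1.02/2 = 0.51 m below the top edge, so the top edge sits at h_top = 2.70821 − 0.51 = 2.19821 m below the surface.

d_top ≈ 2.20 m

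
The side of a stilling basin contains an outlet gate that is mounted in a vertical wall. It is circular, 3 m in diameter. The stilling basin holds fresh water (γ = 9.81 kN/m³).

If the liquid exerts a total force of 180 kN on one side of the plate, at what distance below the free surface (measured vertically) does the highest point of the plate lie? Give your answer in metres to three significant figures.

γ = 9.81 kN/m³.
A = π(1.5)² = 7.06858 m².
From F = γ·h_c·A, the centroid depth is h_c = 180/(9.81 × 7.06858) = 2.5958 m.
The centroid is at the centre, 1.5 m below the top of the plate, so the highest point sits at h_top = 2.5958 − 1.5 = 1.0958 m below the surface.

d_top ≈ 1.10 m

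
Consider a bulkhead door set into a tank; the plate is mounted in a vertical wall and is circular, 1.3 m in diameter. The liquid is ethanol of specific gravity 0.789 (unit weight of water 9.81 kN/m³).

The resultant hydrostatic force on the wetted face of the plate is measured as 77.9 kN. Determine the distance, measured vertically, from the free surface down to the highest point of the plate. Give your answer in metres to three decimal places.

γ = 0.789 × 9.81 = 7.74009 kN/m³.
A = π(0.65)² = 1.32732 m².
From F = γ·h_c·A, the centroid depth is h_c = 77.9/(7.74009 × 1.32732) = 7.58256 m.
The centroid is at the centre, 0.65 m below the top of the plate, so the highest point sits at h_top = 7.58256 − 0.65 = 6.93256 m below the surface.

d_top ≈ 6.933 m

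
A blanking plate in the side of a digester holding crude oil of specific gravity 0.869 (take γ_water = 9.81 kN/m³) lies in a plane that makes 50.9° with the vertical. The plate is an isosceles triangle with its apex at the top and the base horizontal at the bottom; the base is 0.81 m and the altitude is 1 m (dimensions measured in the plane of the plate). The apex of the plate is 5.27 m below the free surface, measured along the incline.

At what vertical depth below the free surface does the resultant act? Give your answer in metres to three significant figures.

γ = 0.869 × 9.81 = 8.52489 kN/m³.
The plate makes 50.9° with the vertical, i.e. θ = 90° − 50.9° = 39.1° to the horizontal. Measuring y along the incline from the free-surface line, vertical depth h = y·sinθ with sinθ = 0.630676.
With the apex up, the centroid sits 2h/3 = 2 × 1/3 = 0.666667 m below the apex, so y_c = 5.27 + 0.666667 = 5.93667 m and h_c = 5.93667 × 0.630676 = 3.74412 m.
A = ½ × 0.81 × 1 = 0.405 m².
Resultant F = γ·h_c·A = 8.52489 × 3.74412 × 0.405 = 12.9269 kN.
I_c = b·h³/36 = 0.81 × 1³/36 = 0.0225 m⁴.
Centre of pressure: y_p = y_c + I_c/(y_c·A) = 5.93667 + 0.0225/(5.93667 × 0.405) = 5.93667 + 0.00935803 = 5.94603 m along the plane.
Vertically, h_p = y_p·sinθ = 5.94603 × 0.630676 = 3.75002 m.

h_p = 3.75 m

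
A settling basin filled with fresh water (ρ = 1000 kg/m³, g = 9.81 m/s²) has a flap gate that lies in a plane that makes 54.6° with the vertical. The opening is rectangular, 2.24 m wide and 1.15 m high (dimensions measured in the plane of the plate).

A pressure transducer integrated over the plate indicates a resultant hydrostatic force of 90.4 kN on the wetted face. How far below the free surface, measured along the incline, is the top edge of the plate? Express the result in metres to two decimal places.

γ = ρg = 1000 × 9.81 = 9810 N/m³ = 9.81 kN/m³.
A = 2.24 × 1.15 = 2.576 m².
From F = γ·h_c·A, the centroid depth is h_c = 90.4/(9.81 × 2.576) = 3.57729 m.
The plate makes 54.6° with the vertical, i.e. θ = 90° − 54.6° = 35.4° to the horizontal. Measuring y along the incline from the free-surface line, vertical depth h = y·sinθ with sinθ = 0.579281.
Along the incline, y_c = h_c/sinθ = 3.57729/0.579281 = 6.1754 m.
The centroid lies 1.15/2 = 0.575 m below the top edge, so the top edge sits at y_top = 6.1754 − 0.575 = 5.6004 m along the incline.

y_top ≈ 5.60 m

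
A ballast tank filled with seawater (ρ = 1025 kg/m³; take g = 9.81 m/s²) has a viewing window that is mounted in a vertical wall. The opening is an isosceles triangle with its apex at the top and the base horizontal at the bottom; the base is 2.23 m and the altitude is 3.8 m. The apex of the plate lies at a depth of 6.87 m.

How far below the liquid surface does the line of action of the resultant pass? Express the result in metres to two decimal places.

γ = ρg = 1025 × 9.81 / 1000 = 10.05525 kN/m³.
With the apex up, the centroid sits 2h/3 = 2 × 3.8/3 = 2.53333 m below the apex, so the centroid depth is h_c = 6.87 + 2.53333 = 9.40333 m.
A = ½ × 2.23 × 3.8 = 4.237 m².
Resultant F = γ·h_c·A = 10.05525 × 9.40333 × 4.237 = 400.62 kN.
I_c = b·h³/36 = 2.23 × 3.8³/36 = 3.39902 m⁴.
Centre of pressure: y_p = y_c + I_c/(y_c·A) = 9.40333 + 3.39902/(9.40333 × 4.237) = 9.40333 + 0.0853127 = 9.48864 m along the plane.

h_p = 9.49 m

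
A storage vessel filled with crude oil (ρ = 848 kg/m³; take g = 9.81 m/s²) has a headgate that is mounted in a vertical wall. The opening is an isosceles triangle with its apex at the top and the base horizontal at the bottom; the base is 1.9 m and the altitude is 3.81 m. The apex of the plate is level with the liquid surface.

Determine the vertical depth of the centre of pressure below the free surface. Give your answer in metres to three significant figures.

γ = ρg = 848 × 9.81 / 1000 = 8.31888 kN/m³.
With the apex up, the centroid sits 2h/3 = 2 × 3.81/3 = 2.54 m below the apex, so the centroid depth is h_c = 2.54 m.
A = ½ × 1.9 × 3.81 = 3.6195 m².
Resultant F = γ·h_c·A = 8.31888 × 2.54 × 3.6195 = 76.4799 kN.
I_c = b·h³/36 = 1.9 × 3.81³/36 = 2.91895 m⁴.
Centre of pressure: y_p = y_c + I_c/(y_c·A) = 2.54 + 2.91895/(2.54 × 3.6195) = 2.54 + 0.3175 = 2.8575 m along the plane.

h_p = 2.86 m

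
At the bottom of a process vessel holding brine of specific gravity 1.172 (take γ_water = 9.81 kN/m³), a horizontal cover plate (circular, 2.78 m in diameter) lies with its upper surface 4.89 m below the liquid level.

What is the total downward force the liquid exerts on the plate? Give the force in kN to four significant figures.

γ = 1.172 × 9.81 = 11.49732 kN/m³.
The plate is horizontal, so pressure is uniform at p = γ·h = 11.49732 × 4.89 = 56.2219 kN/m².
A = π(1.39)² = 6.06987 m².
F = p·A = 56.2219 × 6.06987 = 341.26 kN.

F ≈ 341.3 kN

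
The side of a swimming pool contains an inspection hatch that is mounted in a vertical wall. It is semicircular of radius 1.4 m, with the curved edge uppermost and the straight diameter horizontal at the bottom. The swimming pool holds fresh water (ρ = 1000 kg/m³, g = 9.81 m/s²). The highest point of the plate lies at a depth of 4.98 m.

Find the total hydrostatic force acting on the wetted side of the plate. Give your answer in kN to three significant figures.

F ≈ 175 kN

γ = ρg = 1000 × 9.81 = 9810 N/m³ = 9.81 kN/m³.
The centroid lies 4r/(3π) = 0.594178 m above the diameter, so r − 4r/(3π) = 1.4 − 0.594178 = 0.805822 m below the topmost point, so the centroid depth is h_c = 4.98 + 0.805822 = 5.78582 m.
A = πr²/2 = π × 1.4²/2 = 3.07876 m².
Resultant F = γ·h_c·A = 9.81 × 5.78582 × 3.07876 = 174.747 kN.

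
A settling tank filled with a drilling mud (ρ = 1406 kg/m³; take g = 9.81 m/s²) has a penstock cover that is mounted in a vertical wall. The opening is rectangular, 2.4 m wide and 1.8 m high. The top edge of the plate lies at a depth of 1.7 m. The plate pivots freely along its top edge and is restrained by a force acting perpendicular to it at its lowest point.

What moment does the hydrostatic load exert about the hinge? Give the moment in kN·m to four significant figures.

M ≈ 155.5 kN·m

γ = ρg = 1406 × 9.81 / 1000 = 13.79286 kN/m³.
The centroid lies 1.8/2 = 0.9 m below the top edge, so the centroid depth is h_c = 1.7 + 0.9 = 2.6 m.
A = 2.4 × 1.8 = 4.32 m².
Resultant F = γ·h_c·A = 13.79286 × 2.6 × 4.32 = 154.921 kN.
I_c = b·h³/12 = 2.4 × 1.8³/12 = 1.1664 m⁴.
Centre of pressure: y_p = y_c + I_c/(y_c·A) = 2.6 + 1.1664/(2.6 × 4.32) = 2.6 + 0.103846 = 2.70385 m along the plane.
The resultant acts 0.9 + 0.103846 = 1.00385 m (along the plate) below the hinge at the top edge, so the moment about the hinge is M = F × 1.00385 = 154.921 × 1.00385 = 155.517 kN·m.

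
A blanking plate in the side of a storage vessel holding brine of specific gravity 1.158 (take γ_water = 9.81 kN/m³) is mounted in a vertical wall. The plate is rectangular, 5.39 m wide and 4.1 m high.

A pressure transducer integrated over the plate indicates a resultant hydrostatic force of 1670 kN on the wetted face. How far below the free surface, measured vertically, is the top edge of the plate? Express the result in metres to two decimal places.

d_top ≈ 4.60 m

γ = 1.158 × 9.81 = 11.35998 kN/m³.
A = 5.39 × 4.1 = 22.099 m².
From F = γ·h_c·A, the centroid depth is h_c = 1670/(11.35998 × 22.099) = 6.65222 m.
The centroid lies 4.1/2 = 2.05 m below the top edge, so the top edge sits at h_top = 6.65222 − 2.05 = 4.60222 m below the surface.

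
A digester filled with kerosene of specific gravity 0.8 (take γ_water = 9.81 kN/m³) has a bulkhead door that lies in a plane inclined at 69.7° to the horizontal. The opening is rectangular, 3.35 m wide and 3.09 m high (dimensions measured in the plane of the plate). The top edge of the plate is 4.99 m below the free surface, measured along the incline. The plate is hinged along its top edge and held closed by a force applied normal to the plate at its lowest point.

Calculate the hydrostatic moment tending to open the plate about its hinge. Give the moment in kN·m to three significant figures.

γ = 0.8 × 9.81 = 7.848 kN/m³.
Let θ = 69.7° be the plate's angle to the horizontal; measure y along the incline from where the plane meets the free surface. Vertical depth h = y·sinθ with sinθ = 0.937889.
The centroid lies 3.09/2 = 1.545 m below the top edge, so y_c = 4.99 + 1.545 = 6.535 m and h_c = 6.535 × 0.937889 = 6.1291 m.
A = 3.35 × 3.09 = 10.3515 m².
Resultant F = γ·h_c·A = 7.848 × 6.1291 × 10.3515 = 497.919 kN.
I_c = b·h³/12 = 3.35 × 3.09³/12 = 8.23643 m⁴.
Centre of pressure: y_p = y_c + I_c/(y_c·A) = 6.535 + 8.23643/(6.535 × 10.3515) = 6.535 + 0.121756 = 6.65676 m along the plane.
The resultant acts 1.545 + 0.121756 = 1.66676 m (along the plate) below the hinge at the top edge, so the moment about the hinge is M = F × 1.66676 = 497.919 × 1.66676 = 829.911 kN·m.

M ≈ 830 kN·m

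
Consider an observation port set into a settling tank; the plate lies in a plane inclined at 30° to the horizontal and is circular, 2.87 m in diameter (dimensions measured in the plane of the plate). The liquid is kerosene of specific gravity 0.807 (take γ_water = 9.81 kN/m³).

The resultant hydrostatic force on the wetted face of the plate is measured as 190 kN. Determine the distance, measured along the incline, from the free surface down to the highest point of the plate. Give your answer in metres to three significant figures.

γ = 0.807 × 9.81 = 7.91667 kN/m³.
A = π(1.435)² = 6.46925 m².
From F = γ·h_c·A, the centroid depth is h_c = 190/(7.91667 × 6.46925) = 3.70986 m.
Let θ = 30° be the plate's angle to the horizontal; measure y along the incline from where the plane meets the free surface. Vertical depth h = y·sinθ with sinθ = 0.500000.
Along the incline, y_c = h_c/sinθ = 3.70986/0.500000 = 7.41972 m.
The centroid is at the centre, 1.435 m below the top of the plate, so the highest point sits at y_top = 7.41972 − 1.435 = 5.98472 m along the incline.

y_top ≈ 5.98 m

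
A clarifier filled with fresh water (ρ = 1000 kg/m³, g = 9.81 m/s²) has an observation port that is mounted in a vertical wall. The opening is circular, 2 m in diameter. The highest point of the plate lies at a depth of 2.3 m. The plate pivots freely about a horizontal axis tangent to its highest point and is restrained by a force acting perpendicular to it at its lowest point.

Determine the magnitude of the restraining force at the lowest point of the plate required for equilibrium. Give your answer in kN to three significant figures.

P ≈ 54.7 kN

γ = ρg = 1000 × 9.81 = 9810 N/m³ = 9.81 kN/m³.
The centroid is at the centre, 1 m below the top of the plate, so the centroid depth is h_c = 2.3 + 1 = 3.3 m.
A = π(1)² = 3.14159 m².
Resultant F = γ·h_c·A = 9.81 × 3.3 × 3.14159 = 101.703 kN.
I_c = πr⁴/4 = π × 1⁴/4 = 0.785398 m⁴.
Centre of pressure: y_p = y_c + I_c/(y_c·A) = 3.3 + 0.785398/(3.3 × 3.14159) = 3.3 + 0.0757576 = 3.37576 m along the plane.
The resultant acts 1 + 0.0757576 = 1.07576 m (along the plate) below the hinge at the top edge, so the moment about the hinge is M = F × 1.07576 = 101.703 × 1.07576 = 109.408 kN·m.
A normal force at the bottom, 2 m from the hinge, must supply this moment: P = 109.408/2 = 54.704 kN.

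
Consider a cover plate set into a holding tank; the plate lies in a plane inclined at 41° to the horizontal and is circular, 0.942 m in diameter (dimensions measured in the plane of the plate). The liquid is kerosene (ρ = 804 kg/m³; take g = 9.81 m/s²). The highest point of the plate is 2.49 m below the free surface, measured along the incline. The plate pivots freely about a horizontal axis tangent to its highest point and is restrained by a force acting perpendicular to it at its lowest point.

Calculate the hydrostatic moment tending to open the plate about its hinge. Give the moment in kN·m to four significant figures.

M ≈ 5.229 kN·m

γ = ρg = 804 × 9.81 / 1000 = 7.88724 kN/m³.
Let θ = 41° be the plate's angle to the horizontal; measure y along the incline from where the plane meets the free surface. Vertical depth h = y·sinθ with sinθ = 0.656059.
The centroid is at the centre, 0.471 m below the top of the plate, so y_c = 2.49 + 0.471 = 2.961 m and h_c = 2.961 × 0.656059 = 1.94259 m.
A = π(0.471)² = 0.696934 m².
Resultant F = γ·h_c·A = 7.88724 × 1.94259 × 0.696934 = 10.6782 kN.
I_c = πr⁴/4 = π × 0.471⁴/4 = 0.0386521 m⁴.
Centre of pressure: y_p = y_c + I_c/(y_c·A) = 2.961 + 0.0386521/(2.961 × 0.696934) = 2.961 + 0.0187302 = 2.97973 m along the plane.
The resultant acts 0.471 + 0.0187302 = 0.48973 m (along the plate) below the hinge at the top edge, so the moment about the hinge is M = F × 0.48973 = 10.6782 × 0.48973 = 5.22943 kN·m.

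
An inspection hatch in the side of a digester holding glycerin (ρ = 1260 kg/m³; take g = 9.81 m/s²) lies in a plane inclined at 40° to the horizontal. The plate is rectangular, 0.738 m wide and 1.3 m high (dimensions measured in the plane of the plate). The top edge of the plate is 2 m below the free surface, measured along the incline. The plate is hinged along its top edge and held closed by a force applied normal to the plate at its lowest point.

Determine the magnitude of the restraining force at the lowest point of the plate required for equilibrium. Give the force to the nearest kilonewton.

P ≈ 11 kN

γ = ρg = 1260 × 9.81 / 1000 = 12.3606 kN/m³.
Let θ = 40° be the plate's angle to the horizontal; measure y along the incline from where the plane meets the free surface. Vertical depth h = y·sinθ with sinθ = 0.642788.
The centroid lies 1.3/2 = 0.65 m below the top edge, so y_c = 2 + 0.65 = 2.65 m and h_c = 2.65 × 0.642788 = 1.70339 m.
A = 0.738 × 1.3 = 0.9594 m².
Resultant F = γ·h_c·A = 12.3606 × 1.70339 × 0.9594 = 20.2001 kN.
I_c = b·h³/12 = 0.738 × 1.3³/12 = 0.135115 m⁴.
Centre of pressure: y_p = y_c + I_c/(y_c·A) = 2.65 + 0.135115/(2.65 × 0.9594) = 2.65 + 0.0531445 = 2.70314 m along the plane.
The resultant acts 0.65 + 0.0531445 = 0.703145 m (along the plate) below the hinge at the top edge, so the moment about the hinge is M = F × 0.703145 = 20.2001 × 0.703145 = 14.2036 kN·m.
A normal force at the bottom, 1.3 m from the hinge, must supply this moment: P = 14.2036/1.3 = 10.9258 kN.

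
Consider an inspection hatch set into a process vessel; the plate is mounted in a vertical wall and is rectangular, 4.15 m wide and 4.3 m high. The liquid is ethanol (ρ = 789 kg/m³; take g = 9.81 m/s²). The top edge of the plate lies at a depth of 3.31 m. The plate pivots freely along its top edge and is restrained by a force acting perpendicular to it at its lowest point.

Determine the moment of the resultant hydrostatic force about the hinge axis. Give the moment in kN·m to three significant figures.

M ≈ 1830 kN·m

γ = ρg = 789 × 9.81 / 1000 = 7.74009 kN/m³.
The centroid lies 4.3/2 = 2.15 m below the top edge, so the centroid depth is h_c = 3.31 + 2.15 = 5.46 m.
A = 4.15 × 4.3 = 17.845 m².
Resultant F = γ·h_c·A = 7.74009 × 5.46 × 17.845 = 754.146 kN.
I_c = b·h³/12 = 4.15 × 4.3³/12 = 27.4962 m⁴.
Centre of pressure: y_p = y_c + I_c/(y_c·A) = 5.46 + 27.4962/(5.46 × 17.845) = 5.46 + 0.282204 = 5.7422 m along the plane.
The resultant acts 2.15 + 0.282204 = 2.4322 m (along the plate) below the hinge at the top edge, so the moment about the hinge is M = F × 2.4322 = 754.146 × 2.4322 = 1834.23 kN·m.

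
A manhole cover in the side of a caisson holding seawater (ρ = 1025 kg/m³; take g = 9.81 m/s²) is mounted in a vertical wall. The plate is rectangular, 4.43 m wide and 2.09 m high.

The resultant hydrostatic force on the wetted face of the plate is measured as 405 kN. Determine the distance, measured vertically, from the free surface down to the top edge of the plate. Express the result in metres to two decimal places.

d_top ≈ 3.31 m

γ = ρg = 1025 × 9.81 / 1000 = 10.05525 kN/m³.
A = 4.43 × 2.09 = 9.2587 m².
From F = γ·h_c·A, the centroid depth is h_c = 405/(10.05525 × 9.2587) = 4.35023 m.
The centroid lies 2.09/2 = 1.045 m below the top edge, so the top edge sits at h_top = 4.35023 − 1.045 = 3.30523 m below the surface.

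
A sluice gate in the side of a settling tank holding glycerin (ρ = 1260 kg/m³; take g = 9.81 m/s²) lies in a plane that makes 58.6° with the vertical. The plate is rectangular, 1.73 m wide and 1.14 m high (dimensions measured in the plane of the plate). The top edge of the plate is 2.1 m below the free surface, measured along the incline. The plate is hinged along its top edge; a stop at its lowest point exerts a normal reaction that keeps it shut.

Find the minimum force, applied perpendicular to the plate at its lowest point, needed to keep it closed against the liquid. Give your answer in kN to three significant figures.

γ = ρg = 1260 × 9.81 / 1000 = 12.3606 kN/m³.
The plate makes 58.6° with the vertical, i.e. θ = 90° − 58.6° = 31.4° to the horizontal. Measuring y along the incline from the free-surface line, vertical depth h = y·sinθ with sinθ = 0.521010.
The centroid lies 1.14/2 = 0.57 m below the top edge, so y_c = 2.1 + 0.57 = 2.67 m and h_c = 2.67 × 0.521010 = 1.3911 m.
A = 1.73 × 1.14 = 1.9722 m².
Resultant F = γ·h_c·A = 12.3606 × 1.3911 × 1.9722 = 33.9116 kN.
I_c = b·h³/12 = 1.73 × 1.14³/12 = 0.213589 m⁴.
Centre of pressure: y_p = y_c + I_c/(y_c·A) = 2.67 + 0.213589/(2.67 × 1.9722) = 2.67 + 0.0405617 = 2.71056 m along the plane.
The resultant acts 0.57 + 0.0405617 = 0.610562 m (along the plate) below the hinge at the top edge, so the moment about the hinge is M = F × 0.610562 = 33.9116 × 0.610562 = 20.7051 kN·m.
A normal force at the bottom, 1.14 m from the hinge, must supply this moment: P = 20.7051/1.14 = 18.1624 kN.

P ≈ 18.2 kN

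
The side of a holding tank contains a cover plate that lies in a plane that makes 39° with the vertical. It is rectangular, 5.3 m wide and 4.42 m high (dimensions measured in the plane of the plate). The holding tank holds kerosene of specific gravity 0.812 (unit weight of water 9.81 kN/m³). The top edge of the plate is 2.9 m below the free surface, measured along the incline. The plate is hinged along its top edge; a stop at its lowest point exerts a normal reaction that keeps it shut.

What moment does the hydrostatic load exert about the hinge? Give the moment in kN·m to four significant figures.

M ≈ 1874 kN·m

γ = 0.812 × 9.81 = 7.96572 kN/m³.
The plate makes 39° with the vertical, i.e. θ = 90° − 39° = 51° to the horizontal. Measuring y along the incline from the free-surface line, vertical depth h = y·sinθ with sinθ = 0.777146.
The centroid lies 4.42/2 = 2.21 m below the top edge, so y_c = 2.9 + 2.21 = 5.11 m and h_c = 5.11 × 0.777146 = 3.97122 m.
A = 5.3 × 4.42 = 23.426 m².
Resultant F = γ·h_c·A = 7.96572 × 3.97122 × 23.426 = 741.049 kN.
I_c = b·h³/12 = 5.3 × 4.42³/12 = 38.1383 m⁴.
Centre of pressure: y_p = y_c + I_c/(y_c·A) = 5.11 + 38.1383/(5.11 × 23.426) = 5.11 + 0.318597 = 5.4286 m along the plane.
The resultant acts 2.21 + 0.318597 = 2.5286 m (along the plate) below the hinge at the top edge, so the moment about the hinge is M = F × 2.5286 = 741.049 × 2.5286 = 1873.82 kN·m.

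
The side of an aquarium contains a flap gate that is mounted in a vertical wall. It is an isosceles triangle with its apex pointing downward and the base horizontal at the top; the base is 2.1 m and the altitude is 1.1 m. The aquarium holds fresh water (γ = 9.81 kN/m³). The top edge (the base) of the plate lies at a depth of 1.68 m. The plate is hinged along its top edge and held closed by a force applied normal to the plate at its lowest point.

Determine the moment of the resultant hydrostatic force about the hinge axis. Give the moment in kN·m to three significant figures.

M ≈ 9.26 kN·m

γ = 9.81 kN/m³.
With the apex down, the centroid sits h/3 = 1.1/3 = 0.366667 m below the base (the top edge), so the centroid depth is h_c = 1.68 + 0.366667 = 2.04667 m.
A = ½ × 2.1 × 1.1 = 1.155 m².
Resultant F = γ·h_c·A = 9.81 × 2.04667 × 1.155 = 23.1899 kN.
I_c = b·h³/36 = 2.1 × 1.1³/36 = 0.0776417 m⁴.
Centre of pressure: y_p = y_c + I_c/(y_c·A) = 2.04667 + 0.0776417/(2.04667 × 1.155) = 2.04667 + 0.0328447 = 2.07951 m along the plane.
The resultant acts 0.366667 + 0.0328447 = 0.399512 m (along the plate) below the hinge at the top edge, so the moment about the hinge is M = F × 0.399512 = 23.1899 × 0.399512 = 9.26464 kN·m.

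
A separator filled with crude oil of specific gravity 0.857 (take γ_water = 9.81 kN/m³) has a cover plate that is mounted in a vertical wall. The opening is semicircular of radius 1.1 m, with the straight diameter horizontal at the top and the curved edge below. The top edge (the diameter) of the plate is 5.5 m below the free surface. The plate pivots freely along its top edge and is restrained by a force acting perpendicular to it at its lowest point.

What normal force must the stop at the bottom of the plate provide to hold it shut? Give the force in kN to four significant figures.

P ≈ 41.69 kN

γ = 0.857 × 9.81 = 8.40717 kN/m³.
The centroid of a semicircle lies 4r/(3π) = 0.466854 m from the diameter, here below the top edge, so the centroid depth is h_c = 5.5 + 0.466854 = 5.96685 m.
A = πr²/2 = π × 1.1²/2 = 1.90066 m².
Resultant F = γ·h_c·A = 8.40717 × 5.96685 × 1.90066 = 95.3453 kN.
I_c = (π/8 − 8/(9π))·r⁴ = 0.109757 × 1.1⁴ = 0.160695 m⁴.
Centre of pressure: y_p = y_c + I_c/(y_c·A) = 5.96685 + 0.160695/(5.96685 × 1.90066) = 5.96685 + 0.0141694 = 5.98102 m along the plane.
The resultant acts 0.466854 + 0.0141694 = 0.481023 m (along the plate) below the hinge at the top edge, so the moment about the hinge is M = F × 0.481023 = 95.3453 × 0.481023 = 45.8633 kN·m.
A normal force at the bottom, 1.1 m from the hinge, must supply this moment: P = 45.8633/1.1 = 41.6939 kN.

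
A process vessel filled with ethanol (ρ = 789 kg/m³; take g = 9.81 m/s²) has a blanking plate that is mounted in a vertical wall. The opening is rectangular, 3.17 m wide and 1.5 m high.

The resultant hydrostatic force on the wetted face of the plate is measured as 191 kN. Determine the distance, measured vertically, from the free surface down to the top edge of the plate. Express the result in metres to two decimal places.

d_top ≈ 4.44 m

γ = ρg = 789 × 9.81 / 1000 = 7.74009 kN/m³.
A = 3.17 × 1.5 = 4.755 m².
From F = γ·h_c·A, the centroid depth is h_c = 191/(7.74009 × 4.755) = 5.18964 m.
The centroid lies 1.5/2 = 0.75 m below the top edge, so the top edge sits at h_top = 5.18964 − 0.75 = 4.43964 m below the surface.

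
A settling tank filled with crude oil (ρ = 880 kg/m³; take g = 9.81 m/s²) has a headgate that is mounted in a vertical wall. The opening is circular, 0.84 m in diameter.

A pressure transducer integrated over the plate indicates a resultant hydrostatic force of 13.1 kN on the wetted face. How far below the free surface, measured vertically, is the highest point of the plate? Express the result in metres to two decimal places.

γ = ρg = 880 × 9.81 / 1000 = 8.6328 kN/m³.
A = π(0.42)² = 0.554177 m².
From F = γ·h_c·A, the centroid depth is h_c = 13.1/(8.6328 × 0.554177) = 2.73824 m.
The centroid is at the centre, 0.42 m below the top of the plate, so the highest point sits at h_top = 2.73824 − 0.42 = 2.31824 m below the surface.

d_top ≈ 2.32 m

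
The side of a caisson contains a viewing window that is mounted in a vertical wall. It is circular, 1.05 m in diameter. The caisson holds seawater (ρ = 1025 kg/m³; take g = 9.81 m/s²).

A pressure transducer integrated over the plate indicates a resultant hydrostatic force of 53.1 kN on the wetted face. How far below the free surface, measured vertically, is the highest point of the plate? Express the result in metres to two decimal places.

d_top ≈ 5.57 m

γ = ρg = 1025 × 9.81 / 1000 = 10.05525 kN/m³.
A = π(0.525)² = 0.865901 m².
From F = γ·h_c·A, the centroid depth is h_c = 53.1/(10.05525 × 0.865901) = 6.09865 m.
The centroid is at the centre, 0.525 m below the top of the plate, so the highest point sits at h_top = 6.09865 − 0.525 = 5.57365 m below the surface.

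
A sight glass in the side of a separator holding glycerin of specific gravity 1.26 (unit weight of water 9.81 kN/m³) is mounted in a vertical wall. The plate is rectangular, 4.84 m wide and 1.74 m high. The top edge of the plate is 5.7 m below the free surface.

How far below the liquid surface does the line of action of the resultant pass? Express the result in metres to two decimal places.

h_p = 6.61 m

γ = 1.26 × 9.81 = 12.3606 kN/m³.
The centroid lies 1.74/2 = 0.87 m below the top edge, so the centroid depth is h_c = 5.7 + 0.87 = 6.57 m.
A = 4.84 × 1.74 = 8.4216 m².
Resultant F = γ·h_c·A = 12.3606 × 6.57 × 8.4216 = 683.911 kN.
I_c = b·h³/12 = 4.84 × 1.74³/12 = 2.12477 m⁴.
Centre of pressure: y_p = y_c + I_c/(y_c·A) = 6.57 + 2.12477/(6.57 × 8.4216) = 6.57 + 0.0384018 = 6.6084 m along the plane.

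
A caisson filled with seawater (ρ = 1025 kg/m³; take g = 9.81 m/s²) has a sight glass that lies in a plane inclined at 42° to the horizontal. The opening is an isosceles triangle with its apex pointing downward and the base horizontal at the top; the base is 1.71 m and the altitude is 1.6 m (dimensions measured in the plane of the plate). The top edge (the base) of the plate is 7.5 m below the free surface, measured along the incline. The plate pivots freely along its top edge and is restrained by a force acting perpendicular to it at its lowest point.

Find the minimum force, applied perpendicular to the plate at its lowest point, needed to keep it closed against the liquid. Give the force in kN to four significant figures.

γ = ρg = 1025 × 9.81 / 1000 = 10.05525 kN/m³.
Let θ = 42° be the plate's angle to the horizontal; measure y along the incline from where the plane meets the free surface. Vertical depth h = y·sinθ with sinθ = 0.669131.
With the apex down, the centroid sits h/3 = 1.6/3 = 0.533333 m below the base (the top edge), so y_c = 7.5 + 0.533333 = 8.03333 m and h_c = 8.03333 × 0.669131 = 5.37535 m.
A = ½ × 1.71 × 1.6 = 1.368 m².
Resultant F = γ·h_c·A = 10.05525 × 5.37535 × 1.368 = 73.9411 kN.
I_c = b·h³/36 = 1.71 × 1.6³/36 = 0.19456 m⁴.
Centre of pressure: y_p = y_c + I_c/(y_c·A) = 8.03333 + 0.19456/(8.03333 × 1.368) = 8.03333 + 0.017704 = 8.05103 m along the plane.
The resultant acts 0.533333 + 0.017704 = 0.551037 m (along the plate) below the hinge at the top edge, so the moment about the hinge is M = F × 0.551037 = 73.9411 × 0.551037 = 40.7443 kN·m.
A normal force at the bottom, 1.6 m from the hinge, must supply this moment: P = 40.7443/1.6 = 25.4652 kN.

P ≈ 25.47 kN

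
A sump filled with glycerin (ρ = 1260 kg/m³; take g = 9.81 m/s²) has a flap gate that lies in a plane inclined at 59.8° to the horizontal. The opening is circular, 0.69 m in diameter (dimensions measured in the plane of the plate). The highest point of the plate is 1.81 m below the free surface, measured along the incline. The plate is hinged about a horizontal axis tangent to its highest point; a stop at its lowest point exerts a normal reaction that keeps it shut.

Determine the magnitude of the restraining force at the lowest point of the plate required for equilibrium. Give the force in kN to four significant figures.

P ≈ 4.477 kN

γ = ρg = 1260 × 9.81 / 1000 = 12.3606 kN/m³.
Let θ = 59.8° be the plate's angle to the horizontal; measure y along the incline from where the plane meets the free surface. Vertical depth h = y·sinθ with sinθ = 0.864275.
The centroid is at the centre, 0.345 m below the top of the plate, so y_c = 1.81 + 0.345 = 2.155 m and h_c = 2.155 × 0.864275 = 1.86251 m.
A = π(0.345)² = 0.373928 m².
Resultant F = γ·h_c·A = 12.3606 × 1.86251 × 0.373928 = 8.60847 kN.
I_c = πr⁴/4 = π × 0.345⁴/4 = 0.0111267 m⁴.
Centre of pressure: y_p = y_c + I_c/(y_c·A) = 2.155 + 0.0111267/(2.155 × 0.373928) = 2.155 + 0.013808 = 2.16881 m along the plane.
The resultant acts 0.345 + 0.013808 = 0.358808 m (along the plate) below the hinge at the top edge, so the moment about the hinge is M = F × 0.358808 = 8.60847 × 0.358808 = 3.08879 kN·m.
A normal force at the bottom, 0.69 m from the hinge, must supply this moment: P = 3.08879/0.69 = 4.47651 kN.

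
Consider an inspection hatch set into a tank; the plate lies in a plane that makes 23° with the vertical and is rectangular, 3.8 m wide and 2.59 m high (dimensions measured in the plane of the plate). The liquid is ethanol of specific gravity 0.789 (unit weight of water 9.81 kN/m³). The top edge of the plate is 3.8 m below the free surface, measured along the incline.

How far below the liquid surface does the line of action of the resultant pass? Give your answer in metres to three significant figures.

γ = 0.789 × 9.81 = 7.74009 kN/m³.
The plate makes 23° with the vertical, i.e. θ = 90° − 23° = 67° to the horizontal. Measuring y along the incline from the free-surface line, vertical depth h = y·sinθ with sinθ = 0.920505.
The centroid lies 2.59/2 = 1.295 m below the top edge, so y_c = 3.8 + 1.295 = 5.095 m and h_c = 5.095 × 0.920505 = 4.68997 m.
A = 3.8 × 2.59 = 9.842 m².
Resultant F = γ·h_c·A = 7.74009 × 4.68997 × 9.842 = 357.272 kN.
I_c = b·h³/12 = 3.8 × 2.59³/12 = 5.50176 m⁴.
Centre of pressure: y_p = y_c + I_c/(y_c·A) = 5.095 + 5.50176/(5.095 × 9.842) = 5.095 + 0.109717 = 5.20472 m along the plane.
Vertically, h_p = y_p·sinθ = 5.20472 × 0.920505 = 4.79097 m.

h_p = 4.79 m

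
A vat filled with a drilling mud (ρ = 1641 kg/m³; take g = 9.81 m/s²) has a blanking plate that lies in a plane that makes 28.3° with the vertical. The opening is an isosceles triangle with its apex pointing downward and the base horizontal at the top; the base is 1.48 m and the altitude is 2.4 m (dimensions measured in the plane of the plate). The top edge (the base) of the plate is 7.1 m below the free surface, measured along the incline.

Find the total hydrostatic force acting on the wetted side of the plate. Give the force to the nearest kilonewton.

γ = ρg = 1641 × 9.81 / 1000 = 16.09821 kN/m³.
The plate makes 28.3° with the vertical, i.e. θ = 90° − 28.3° = 61.7° to the horizontal. Measuring y along the incline from the free-surface line, vertical depth h = y·sinθ with sinθ = 0.880477.
With the apex down, the centroid sits h/3 = 2.4/3 = 0.8 m below the base (the top edge), so y_c = 7.1 + 0.8 = 7.9 m and h_c = 7.9 × 0.880477 = 6.95577 m.
A = ½ × 1.48 × 2.4 = 1.776 m².
Resultant F = γ·h_c·A = 16.09821 × 6.95577 × 1.776 = 198.868 kN.

F ≈ 199 kN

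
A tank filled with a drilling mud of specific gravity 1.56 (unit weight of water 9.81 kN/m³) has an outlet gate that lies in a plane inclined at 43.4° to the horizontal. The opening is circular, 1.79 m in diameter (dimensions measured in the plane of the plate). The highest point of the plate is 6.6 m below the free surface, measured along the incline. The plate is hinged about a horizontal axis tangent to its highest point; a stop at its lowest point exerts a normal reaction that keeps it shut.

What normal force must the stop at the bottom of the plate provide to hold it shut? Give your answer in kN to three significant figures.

P ≈ 102 kN

γ = 1.56 × 9.81 = 15.3036 kN/m³.
Let θ = 43.4° be the plate's angle to the horizontal; measure y along the incline from where the plane meets the free surface. Vertical depth h = y·sinθ with sinθ = 0.687088.
The centroid is at the centre, 0.895 m below the top of the plate, so y_c = 6.6 + 0.895 = 7.495 m and h_c = 7.495 × 0.687088 = 5.14972 m.
A = π(0.895)² = 2.51649 m².
Resultant F = γ·h_c·A = 15.3036 × 5.14972 × 2.51649 = 198.323 kN.
I_c = πr⁴/4 = π × 0.895⁴/4 = 0.503944 m⁴.
Centre of pressure: y_p = y_c + I_c/(y_c·A) = 7.495 + 0.503944/(7.495 × 2.51649) = 7.495 + 0.0267187 = 7.52172 m along the plane.
The resultant acts 0.895 + 0.0267187 = 0.921719 m (along the plate) below the hinge at the top edge, so the moment about the hinge is M = F × 0.921719 = 198.323 × 0.921719 = 182.798 kN·m.
A normal force at the bottom, 1.79 m from the hinge, must supply this moment: P = 182.798/1.79 = 102.122 kN.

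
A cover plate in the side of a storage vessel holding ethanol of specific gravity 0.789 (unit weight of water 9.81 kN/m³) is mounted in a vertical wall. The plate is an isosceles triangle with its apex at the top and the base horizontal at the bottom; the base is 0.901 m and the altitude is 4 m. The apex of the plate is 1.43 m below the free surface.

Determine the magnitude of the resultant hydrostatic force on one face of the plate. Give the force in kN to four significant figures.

γ = 0.789 × 9.81 = 7.74009 kN/m³.
With the apex up, the centroid sits 2h/3 = 2 × 4/3 = 2.66667 m below the apex, so the centroid depth is h_c = 1.43 + 2.66667 = 4.09667 m.
A = ½ × 0.901 × 4 = 1.802 m².
Resultant F = γ·h_c·A = 7.74009 × 4.09667 × 1.802 = 57.1389 kN.

F ≈ 57.14 kN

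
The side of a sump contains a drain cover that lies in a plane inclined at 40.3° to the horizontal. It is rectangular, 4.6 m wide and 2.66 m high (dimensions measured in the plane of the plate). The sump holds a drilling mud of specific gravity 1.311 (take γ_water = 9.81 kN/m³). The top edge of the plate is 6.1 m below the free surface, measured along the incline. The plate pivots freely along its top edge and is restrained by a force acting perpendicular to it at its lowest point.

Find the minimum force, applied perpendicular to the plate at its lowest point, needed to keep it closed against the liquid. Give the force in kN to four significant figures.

P ≈ 400.7 kN

γ = 1.311 × 9.81 = 12.86091 kN/m³.
Let θ = 40.3° be the plate's angle to the horizontal; measure y along the incline from where the plane meets the free surface. Vertical depth h = y·sinθ with sinθ = 0.646790.
The centroid lies 2.66/2 = 1.33 m below the top edge, so y_c = 6.1 + 1.33 = 7.43 m and h_c = 7.43 × 0.646790 = 4.80565 m.
A = 4.6 × 2.66 = 12.236 m².
Resultant F = γ·h_c·A = 12.86091 × 4.80565 × 12.236 = 756.246 kN.
I_c = b·h³/12 = 4.6 × 2.66³/12 = 7.21475 m⁴.
Centre of pressure: y_p = y_c + I_c/(y_c·A) = 7.43 + 7.21475/(7.43 × 12.236) = 7.43 + 0.0793584 = 7.50936 m along the plane.
The resultant acts 1.33 + 0.0793584 = 1.40936 m (along the plate) below the hinge at the top edge, so the moment about the hinge is M = F × 1.40936 = 756.246 × 1.40936 = 1065.82 kN·m.
A normal force at the bottom, 2.66 m from the hinge, must supply this moment: P = 1065.82/2.66 = 400.684 kN.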